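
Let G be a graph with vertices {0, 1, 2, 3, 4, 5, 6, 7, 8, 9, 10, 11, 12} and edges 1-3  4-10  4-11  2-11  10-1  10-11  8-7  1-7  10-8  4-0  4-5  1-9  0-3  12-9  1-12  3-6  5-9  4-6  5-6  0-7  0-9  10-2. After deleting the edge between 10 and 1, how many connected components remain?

10 and 1 are still connected via 10-8-7-1, so the component count stays at 1.

1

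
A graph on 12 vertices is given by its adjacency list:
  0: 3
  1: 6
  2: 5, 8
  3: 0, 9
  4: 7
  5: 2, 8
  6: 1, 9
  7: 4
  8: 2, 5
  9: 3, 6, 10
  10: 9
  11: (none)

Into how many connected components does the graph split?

4

11 is isolated — a component by itself.
Starting from 4 we can reach 4, 7. That is one component of size 2.
Starting from 2 we can reach 2, 5, 8. That is one component of size 3.
Starting from 0 we can reach 0, 1, 3, 6, 9, 10. That is one component of size 6.
Total: 4 components.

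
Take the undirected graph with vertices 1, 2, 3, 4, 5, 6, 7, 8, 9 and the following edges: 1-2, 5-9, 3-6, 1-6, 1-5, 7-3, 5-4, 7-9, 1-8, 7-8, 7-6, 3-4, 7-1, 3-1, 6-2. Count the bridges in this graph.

0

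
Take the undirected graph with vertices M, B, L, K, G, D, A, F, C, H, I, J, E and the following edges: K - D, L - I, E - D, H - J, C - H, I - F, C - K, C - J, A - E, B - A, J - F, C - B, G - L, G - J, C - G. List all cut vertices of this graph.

Removing C increases the component count from 2 to 3, so C is a cut vertex.
By contrast removing E leaves 2 components; it is not a cut vertex. No other vertex is a cut vertex either.

C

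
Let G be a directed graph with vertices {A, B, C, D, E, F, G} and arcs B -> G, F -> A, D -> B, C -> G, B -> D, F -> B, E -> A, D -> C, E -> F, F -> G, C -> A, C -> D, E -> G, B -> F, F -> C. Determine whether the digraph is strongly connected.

There is no directed path from G to C, so the graph is not strongly connected.

No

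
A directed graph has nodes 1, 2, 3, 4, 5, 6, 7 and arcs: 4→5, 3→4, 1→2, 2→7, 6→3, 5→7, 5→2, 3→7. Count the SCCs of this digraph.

7

{5} is an SCC by itself.
{1} is an SCC by itself.
{2} is an SCC by itself.
{6} is an SCC by itself.
{3} is an SCC by itself.
(and 2 more singleton SCCs)
That gives 7 strongly connected components.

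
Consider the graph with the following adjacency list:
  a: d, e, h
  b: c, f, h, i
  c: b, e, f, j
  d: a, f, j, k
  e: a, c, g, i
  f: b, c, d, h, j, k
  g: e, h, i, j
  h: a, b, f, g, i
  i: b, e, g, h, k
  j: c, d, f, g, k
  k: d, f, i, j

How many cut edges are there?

The edges on the cycle h-f-c-e-i-h are not bridges since each lies on that cycle.
Every edge lies on some cycle, so there are no bridges.

0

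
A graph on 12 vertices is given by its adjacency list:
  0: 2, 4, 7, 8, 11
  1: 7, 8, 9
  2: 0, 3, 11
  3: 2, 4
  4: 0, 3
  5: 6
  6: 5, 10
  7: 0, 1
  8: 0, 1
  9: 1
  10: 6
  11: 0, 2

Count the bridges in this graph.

3

The edges on the cycle 2-0-4-3-2 are not bridges since each lies on that cycle.
But removing 1-9 disconnects 1 from 9; removing 5-6 disconnects 5 from 6; removing 6-10 disconnects 6 from 10 — these are bridges.
That makes 3 bridges.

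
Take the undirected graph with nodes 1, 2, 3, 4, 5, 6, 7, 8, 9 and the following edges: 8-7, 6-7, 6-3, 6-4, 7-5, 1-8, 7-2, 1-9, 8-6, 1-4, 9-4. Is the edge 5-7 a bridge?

Removing 5-7 leaves no path between 5 and 7: the component count goes from 1 to 2. So it is a bridge.

Yes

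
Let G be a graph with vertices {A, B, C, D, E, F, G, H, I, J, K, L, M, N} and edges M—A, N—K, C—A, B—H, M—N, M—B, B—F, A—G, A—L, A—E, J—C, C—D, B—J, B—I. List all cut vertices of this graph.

A, B, C, M, N

Removing A increases the component count from 1 to 4, so A is a cut vertex.
Removing B increases the component count from 1 to 4, so B is a cut vertex.
Removing C increases the component count from 1 to 2, so C is a cut vertex.
Likewise M, N are cut vertices.
By contrast removing H leaves 1 component; it is not a cut vertex. No other vertex is a cut vertex either.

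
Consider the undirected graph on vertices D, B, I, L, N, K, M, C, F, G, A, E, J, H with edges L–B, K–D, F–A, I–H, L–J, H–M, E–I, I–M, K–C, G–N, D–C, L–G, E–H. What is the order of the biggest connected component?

5

Starting from A we can reach A, F. That is one component of size 2.
Starting from C we can reach C, D, K. That is one component of size 3.
Starting from E we can reach E, H, I, M. That is one component of size 4.
Starting from B we can reach B, G, J, L, N. That is one component of size 5.
The largest has 5 vertices.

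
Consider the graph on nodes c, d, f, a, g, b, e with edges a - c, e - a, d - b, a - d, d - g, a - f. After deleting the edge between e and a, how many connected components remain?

2

Before removal there is 1 component.
e - a is a bridge — removing it separates e's side from a's side.
After removal: 2 components.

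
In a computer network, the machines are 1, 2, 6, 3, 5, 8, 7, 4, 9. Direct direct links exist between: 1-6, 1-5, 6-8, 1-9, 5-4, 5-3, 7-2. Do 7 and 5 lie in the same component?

No

The component containing 7 is {2, 7}, and 5 is not in it.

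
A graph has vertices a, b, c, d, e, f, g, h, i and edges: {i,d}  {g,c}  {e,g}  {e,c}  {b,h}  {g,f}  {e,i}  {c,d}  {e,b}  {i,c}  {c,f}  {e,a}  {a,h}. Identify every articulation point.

e

Removing e increases the component count from 1 to 2, so e is a cut vertex.
By contrast removing h leaves 1 component; it is not a cut vertex. No other vertex is a cut vertex either.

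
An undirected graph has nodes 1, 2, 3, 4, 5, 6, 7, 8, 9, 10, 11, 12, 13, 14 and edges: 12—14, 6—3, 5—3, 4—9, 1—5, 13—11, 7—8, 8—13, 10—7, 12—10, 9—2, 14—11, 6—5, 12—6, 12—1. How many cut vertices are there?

2

Removing 9 increases the component count from 2 to 3, so 9 is a cut vertex.
Removing 12 increases the component count from 2 to 3, so 12 is a cut vertex.
By contrast removing 7 leaves 2 components; it is not a cut vertex. No other vertex is a cut vertex either.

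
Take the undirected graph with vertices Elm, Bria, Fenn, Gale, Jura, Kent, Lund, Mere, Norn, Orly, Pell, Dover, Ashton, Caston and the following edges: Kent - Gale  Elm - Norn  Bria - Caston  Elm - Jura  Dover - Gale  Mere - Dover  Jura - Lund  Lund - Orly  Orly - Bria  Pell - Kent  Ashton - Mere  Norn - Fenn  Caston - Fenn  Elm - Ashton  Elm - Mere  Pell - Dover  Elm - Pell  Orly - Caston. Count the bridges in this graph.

0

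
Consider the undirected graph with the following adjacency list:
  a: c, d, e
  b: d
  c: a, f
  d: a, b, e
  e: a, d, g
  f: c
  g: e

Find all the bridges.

a-c, b-d, c-f, e-g

The edges on the cycle a-e-d-a are not bridges since each lies on that cycle.
But removing e-g disconnects e from g; removing d-b disconnects d from b; removing c-f disconnects c from f; removing a-c disconnects a from c — these are bridges.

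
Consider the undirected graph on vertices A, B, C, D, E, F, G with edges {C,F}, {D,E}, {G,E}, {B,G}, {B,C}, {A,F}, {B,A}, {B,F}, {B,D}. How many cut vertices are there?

1

Removing B increases the component count from 1 to 2, so B is a cut vertex.
By contrast removing C leaves 1 component; it is not a cut vertex. No other vertex is a cut vertex either.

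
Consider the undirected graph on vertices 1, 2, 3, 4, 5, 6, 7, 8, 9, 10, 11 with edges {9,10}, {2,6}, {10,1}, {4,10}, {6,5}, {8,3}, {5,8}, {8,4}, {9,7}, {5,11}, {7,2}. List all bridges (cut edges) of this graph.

1-10, 11-5, 3-8

The edges on the cycle 9-7-2-6-5-8-4-10-9 are not bridges since each lies on that cycle.
But removing 1-10 disconnects 1 from 10; removing 11-5 disconnects 11 from 5; removing 3-8 disconnects 3 from 8 — these are bridges.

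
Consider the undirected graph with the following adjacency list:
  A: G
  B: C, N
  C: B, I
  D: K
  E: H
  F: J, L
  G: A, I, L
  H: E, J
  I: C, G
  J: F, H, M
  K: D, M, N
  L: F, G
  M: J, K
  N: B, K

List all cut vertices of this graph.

G, H, J, K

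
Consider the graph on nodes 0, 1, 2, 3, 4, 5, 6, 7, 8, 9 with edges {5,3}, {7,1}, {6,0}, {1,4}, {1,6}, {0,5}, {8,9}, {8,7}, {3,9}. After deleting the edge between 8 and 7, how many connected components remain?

2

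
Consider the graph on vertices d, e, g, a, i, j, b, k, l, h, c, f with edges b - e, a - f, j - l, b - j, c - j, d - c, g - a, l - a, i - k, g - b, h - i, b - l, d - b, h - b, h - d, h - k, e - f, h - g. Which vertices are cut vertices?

h

Removing h increases the component count from 1 to 2, so h is a cut vertex.
By contrast removing a leaves 1 component; it is not a cut vertex. No other vertex is a cut vertex either.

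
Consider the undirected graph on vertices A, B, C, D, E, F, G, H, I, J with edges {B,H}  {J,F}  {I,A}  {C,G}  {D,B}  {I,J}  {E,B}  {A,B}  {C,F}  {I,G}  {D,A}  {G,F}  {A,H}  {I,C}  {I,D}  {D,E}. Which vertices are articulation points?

Removing I increases the component count from 1 to 2, so I is a cut vertex.
By contrast removing C leaves 1 component; it is not a cut vertex. No other vertex is a cut vertex either.

I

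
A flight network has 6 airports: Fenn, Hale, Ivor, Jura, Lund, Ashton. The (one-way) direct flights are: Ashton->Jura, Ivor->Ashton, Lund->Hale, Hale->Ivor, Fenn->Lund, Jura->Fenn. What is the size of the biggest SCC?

6

{Fenn, Hale, Ivor, Jura, Lund, Ashton} are all mutually reachable — one SCC of size 6.
The largest has 6 vertices.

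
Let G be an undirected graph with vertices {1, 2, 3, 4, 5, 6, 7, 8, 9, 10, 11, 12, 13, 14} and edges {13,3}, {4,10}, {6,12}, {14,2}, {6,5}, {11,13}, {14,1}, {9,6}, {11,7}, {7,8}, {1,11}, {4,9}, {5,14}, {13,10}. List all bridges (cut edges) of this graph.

The edges on the cycle 4-9-6-5-14-1-11-13-10-4 are not bridges since each lies on that cycle.
But removing 3-13 disconnects 3 from 13; removing 7-11 disconnects 7 from 11; removing 7-8 disconnects 7 from 8; removing 6-12 disconnects 6 from 12 — these are bridges.
In total 5 edges are bridges.

11-7, 12-6, 13-3, 14-2, 7-8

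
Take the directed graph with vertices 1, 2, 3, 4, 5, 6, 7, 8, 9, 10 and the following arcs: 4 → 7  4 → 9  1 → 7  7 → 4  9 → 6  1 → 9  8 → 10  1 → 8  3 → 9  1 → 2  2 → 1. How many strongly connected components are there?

8

{1, 2} are all mutually reachable — one SCC of size 2.
{4, 7} are all mutually reachable — one SCC of size 2.
{9} is an SCC by itself.
{10} is an SCC by itself.
{3} is an SCC by itself.
(and 3 more singleton SCCs)
That gives 8 strongly connected components.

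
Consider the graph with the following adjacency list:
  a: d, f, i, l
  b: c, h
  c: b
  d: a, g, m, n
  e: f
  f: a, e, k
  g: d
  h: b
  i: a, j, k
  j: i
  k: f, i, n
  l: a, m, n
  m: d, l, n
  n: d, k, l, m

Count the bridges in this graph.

5

The edges on the cycle n-d-a-f-k-n are not bridges since each lies on that cycle.
But removing i-j disconnects i from j; removing c-b disconnects c from b; removing d-g disconnects d from g; removing f-e disconnects f from e — these are bridges.
In total 5 edges are bridges.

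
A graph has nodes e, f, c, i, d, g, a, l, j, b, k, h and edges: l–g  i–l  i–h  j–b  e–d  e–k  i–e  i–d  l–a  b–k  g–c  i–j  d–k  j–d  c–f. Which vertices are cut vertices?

c, g, i, l

Removing c increases the component count from 1 to 2, so c is a cut vertex.
Removing g increases the component count from 1 to 2, so g is a cut vertex.
Removing i increases the component count from 1 to 3, so i is a cut vertex.
Likewise l is a cut vertex.
By contrast removing j leaves 1 component; it is not a cut vertex. No other vertex is a cut vertex either.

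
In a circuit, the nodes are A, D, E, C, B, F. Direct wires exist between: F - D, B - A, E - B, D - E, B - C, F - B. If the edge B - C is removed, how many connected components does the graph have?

2

Before removal there is 1 component.
B - C is a bridge — removing it separates B's side from C's side.
After removal: 2 components.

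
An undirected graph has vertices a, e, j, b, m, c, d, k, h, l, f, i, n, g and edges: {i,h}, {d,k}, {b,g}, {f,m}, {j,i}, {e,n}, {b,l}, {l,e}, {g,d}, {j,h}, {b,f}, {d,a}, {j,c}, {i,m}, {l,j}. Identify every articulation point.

b, d, e, g, j, l

Removing b increases the component count from 1 to 2, so b is a cut vertex.
Removing d increases the component count from 1 to 3, so d is a cut vertex.
Removing e increases the component count from 1 to 2, so e is a cut vertex.
Likewise g, j, l are cut vertices.
By contrast removing n leaves 1 component; it is not a cut vertex. No other vertex is a cut vertex either.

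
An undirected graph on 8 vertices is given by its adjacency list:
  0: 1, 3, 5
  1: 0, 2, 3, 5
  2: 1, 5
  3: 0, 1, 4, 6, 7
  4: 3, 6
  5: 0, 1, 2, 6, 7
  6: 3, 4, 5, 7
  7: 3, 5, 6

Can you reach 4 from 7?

Yes

From 7 we can reach 0, 1, 2, 3, 4, 5, 6, 7, which includes 4.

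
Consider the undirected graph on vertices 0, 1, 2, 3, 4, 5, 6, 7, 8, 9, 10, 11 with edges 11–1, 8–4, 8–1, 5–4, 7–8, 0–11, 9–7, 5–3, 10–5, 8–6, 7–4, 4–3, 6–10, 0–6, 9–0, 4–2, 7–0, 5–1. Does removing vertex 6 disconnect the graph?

No

Deleting 6 leaves 1 component (was 1) (its neighbors 0, 8, 10 remain connected to each other), so 6 is not a cut vertex.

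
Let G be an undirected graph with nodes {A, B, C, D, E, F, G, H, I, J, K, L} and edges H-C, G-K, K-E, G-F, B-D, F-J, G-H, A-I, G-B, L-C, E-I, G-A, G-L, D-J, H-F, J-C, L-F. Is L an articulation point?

No

Deleting L leaves 1 component (was 1) (its neighbors C, F, G remain connected to each other), so L is not a cut vertex.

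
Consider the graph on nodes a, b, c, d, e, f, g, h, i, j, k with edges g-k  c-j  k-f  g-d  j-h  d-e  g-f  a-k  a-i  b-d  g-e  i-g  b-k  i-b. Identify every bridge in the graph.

The edges on the cycle i-b-k-f-g-i are not bridges since each lies on that cycle.
But removing c-j disconnects c from j; removing j-h disconnects j from h — these are bridges.

c-j, h-j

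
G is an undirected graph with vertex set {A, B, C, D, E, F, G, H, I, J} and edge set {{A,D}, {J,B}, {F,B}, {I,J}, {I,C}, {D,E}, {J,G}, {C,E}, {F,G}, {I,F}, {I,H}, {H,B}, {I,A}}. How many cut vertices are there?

1

Removing I increases the component count from 1 to 2, so I is a cut vertex.
By contrast removing A leaves 1 component; it is not a cut vertex. No other vertex is a cut vertex either.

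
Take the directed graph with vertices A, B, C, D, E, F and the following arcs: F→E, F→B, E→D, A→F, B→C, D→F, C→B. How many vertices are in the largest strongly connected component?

3

{D, E, F} are all mutually reachable — one SCC of size 3.
{B, C} are all mutually reachable — one SCC of size 2.
{A} is an SCC by itself.
The largest has 3 vertices.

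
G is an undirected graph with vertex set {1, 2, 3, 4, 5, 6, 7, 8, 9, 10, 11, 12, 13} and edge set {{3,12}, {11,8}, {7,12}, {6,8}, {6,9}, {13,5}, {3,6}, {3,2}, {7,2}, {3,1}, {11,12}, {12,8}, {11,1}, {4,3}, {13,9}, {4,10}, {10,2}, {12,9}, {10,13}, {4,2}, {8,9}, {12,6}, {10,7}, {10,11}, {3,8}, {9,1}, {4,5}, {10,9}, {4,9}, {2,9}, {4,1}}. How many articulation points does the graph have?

0

Removing 8, for instance, still leaves 1 component. No single vertex removal increases the component count — the graph has no articulation points.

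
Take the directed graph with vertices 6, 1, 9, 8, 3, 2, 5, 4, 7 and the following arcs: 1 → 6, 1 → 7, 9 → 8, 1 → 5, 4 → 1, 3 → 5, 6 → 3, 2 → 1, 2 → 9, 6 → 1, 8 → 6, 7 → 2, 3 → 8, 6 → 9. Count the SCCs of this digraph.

{1, 2, 3, 6, 7, 8, 9} are all mutually reachable — one SCC of size 7.
{4} is an SCC by itself.
{5} is an SCC by itself.
That gives 3 strongly connected components.

3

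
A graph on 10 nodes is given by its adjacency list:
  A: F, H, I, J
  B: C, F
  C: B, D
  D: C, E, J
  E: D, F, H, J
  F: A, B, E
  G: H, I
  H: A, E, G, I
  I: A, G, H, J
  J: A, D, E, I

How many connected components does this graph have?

1

Starting from A we can reach A, B, C, D, E, F, G, H, I, J. That is one component of size 10.
Total: 1 component.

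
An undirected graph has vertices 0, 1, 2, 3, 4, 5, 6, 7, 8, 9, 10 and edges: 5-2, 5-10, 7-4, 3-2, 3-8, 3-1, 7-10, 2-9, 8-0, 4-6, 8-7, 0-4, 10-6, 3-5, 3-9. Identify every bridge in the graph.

1-3

The edges on the cycle 8-0-4-7-8 are not bridges since each lies on that cycle.
But removing 3-1 disconnects 3 from 1 — this is a bridge.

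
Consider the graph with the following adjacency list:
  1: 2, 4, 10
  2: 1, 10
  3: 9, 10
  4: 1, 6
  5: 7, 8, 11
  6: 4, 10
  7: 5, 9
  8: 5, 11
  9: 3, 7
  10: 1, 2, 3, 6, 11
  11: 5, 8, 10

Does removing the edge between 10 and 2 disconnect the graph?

After removing 10-2, the path 10-1-2 still connects them, so the edge is not a bridge.

No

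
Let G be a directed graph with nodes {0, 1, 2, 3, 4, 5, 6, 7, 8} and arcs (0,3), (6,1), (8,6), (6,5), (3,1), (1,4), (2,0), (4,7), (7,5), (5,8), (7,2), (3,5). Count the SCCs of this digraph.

1

{0, 1, 2, 3, 4, 5, 6, 7, 8} are all mutually reachable — one SCC of size 9.
That gives 1 strongly connected component.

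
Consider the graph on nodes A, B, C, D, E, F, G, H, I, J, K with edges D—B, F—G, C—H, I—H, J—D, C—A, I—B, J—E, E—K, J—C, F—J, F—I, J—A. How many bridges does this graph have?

3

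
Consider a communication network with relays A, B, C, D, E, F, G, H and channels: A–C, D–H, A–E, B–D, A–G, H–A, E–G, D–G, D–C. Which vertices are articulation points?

D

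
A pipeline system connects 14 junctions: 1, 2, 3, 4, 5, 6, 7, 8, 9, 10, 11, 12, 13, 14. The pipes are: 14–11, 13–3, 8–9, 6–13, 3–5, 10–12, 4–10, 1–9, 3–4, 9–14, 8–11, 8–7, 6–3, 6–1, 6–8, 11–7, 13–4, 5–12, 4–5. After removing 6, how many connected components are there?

3

With 6 gone, the remaining components are: {2}; {1, 7, 8, 9, 11, 14}; {3, 4, 5, 10, 12, 13}.
That is 3 components.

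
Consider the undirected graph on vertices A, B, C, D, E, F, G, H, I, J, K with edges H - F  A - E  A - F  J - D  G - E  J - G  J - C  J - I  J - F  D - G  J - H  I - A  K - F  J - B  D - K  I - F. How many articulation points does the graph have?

Removing J increases the component count from 1 to 3, so J is a cut vertex.
By contrast removing K leaves 1 component; it is not a cut vertex. No other vertex is a cut vertex either.

1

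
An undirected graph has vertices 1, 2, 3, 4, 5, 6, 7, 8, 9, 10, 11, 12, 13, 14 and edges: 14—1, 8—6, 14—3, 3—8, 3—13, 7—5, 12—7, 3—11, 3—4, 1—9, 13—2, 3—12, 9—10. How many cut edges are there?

removing 8—3 disconnects 8 from 3; removing 12—3 disconnects 12 from 3; removing 3—11 disconnects 3 from 11; removing 14—1 disconnects 14 from 1 — these are bridges.
In total 13 edges are bridges.

13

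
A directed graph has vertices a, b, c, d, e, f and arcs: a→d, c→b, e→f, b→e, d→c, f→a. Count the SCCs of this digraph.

1

{a, b, c, d, e, f} are all mutually reachable — one SCC of size 6.
That gives 1 strongly connected component.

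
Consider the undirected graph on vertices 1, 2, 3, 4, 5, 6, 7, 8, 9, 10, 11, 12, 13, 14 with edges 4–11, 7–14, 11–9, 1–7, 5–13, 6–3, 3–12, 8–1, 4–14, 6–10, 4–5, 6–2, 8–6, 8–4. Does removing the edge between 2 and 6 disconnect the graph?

Removing 2–6 leaves no path between 2 and 6: the component count goes from 1 to 2. So it is a bridge.

Yes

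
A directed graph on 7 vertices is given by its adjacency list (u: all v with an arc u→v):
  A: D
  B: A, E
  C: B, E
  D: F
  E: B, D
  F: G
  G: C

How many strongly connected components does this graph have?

1

{A, B, C, D, E, F, G} are all mutually reachable — one SCC of size 7.
That gives 1 strongly connected component.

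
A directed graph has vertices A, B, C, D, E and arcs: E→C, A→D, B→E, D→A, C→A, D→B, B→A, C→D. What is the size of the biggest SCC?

{A, B, C, D, E} are all mutually reachable — one SCC of size 5.
The largest has 5 vertices.

5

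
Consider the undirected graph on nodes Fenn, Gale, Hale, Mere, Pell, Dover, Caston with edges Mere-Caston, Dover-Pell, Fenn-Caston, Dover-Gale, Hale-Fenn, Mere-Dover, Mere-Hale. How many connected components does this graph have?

Starting from Fenn we can reach Fenn, Gale, Hale, Mere, Pell, Dover, Caston. That is one component of size 7.
Total: 1 component.

1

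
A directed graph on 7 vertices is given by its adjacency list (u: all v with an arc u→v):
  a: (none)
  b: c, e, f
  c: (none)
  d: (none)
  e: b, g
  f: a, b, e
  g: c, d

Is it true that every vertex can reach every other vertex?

No

There is no directed path from a to g, so the graph is not strongly connected.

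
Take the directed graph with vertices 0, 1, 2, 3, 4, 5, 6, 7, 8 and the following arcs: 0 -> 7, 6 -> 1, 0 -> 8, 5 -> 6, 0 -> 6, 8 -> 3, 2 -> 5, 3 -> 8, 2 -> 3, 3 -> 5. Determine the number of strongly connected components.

{3, 8} are all mutually reachable — one SCC of size 2.
{1} is an SCC by itself.
{7} is an SCC by itself.
{0} is an SCC by itself.
{5} is an SCC by itself.
(and 3 more singleton SCCs)
That gives 8 strongly connected components.

8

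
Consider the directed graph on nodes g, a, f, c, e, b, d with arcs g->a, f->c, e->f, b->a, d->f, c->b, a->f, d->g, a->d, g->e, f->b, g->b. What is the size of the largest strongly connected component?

7

{a, b, c, d, e, f, g} are all mutually reachable — one SCC of size 7.
The largest has 7 vertices.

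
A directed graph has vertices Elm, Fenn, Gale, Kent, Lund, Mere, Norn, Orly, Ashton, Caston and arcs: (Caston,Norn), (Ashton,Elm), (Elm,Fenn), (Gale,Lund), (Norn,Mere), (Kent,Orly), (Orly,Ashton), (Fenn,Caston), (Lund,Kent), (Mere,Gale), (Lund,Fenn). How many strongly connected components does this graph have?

1

{Elm, Fenn, Gale, Kent, Lund, Mere, Norn, Orly, Ashton, Caston} are all mutually reachable — one SCC of size 10.
That gives 1 strongly connected component.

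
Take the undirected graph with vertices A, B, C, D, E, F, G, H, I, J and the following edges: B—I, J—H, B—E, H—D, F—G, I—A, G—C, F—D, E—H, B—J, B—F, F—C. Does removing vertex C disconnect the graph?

No

Deleting C leaves 1 component (was 1) (its neighbors F, G remain connected to each other), so C is not a cut vertex.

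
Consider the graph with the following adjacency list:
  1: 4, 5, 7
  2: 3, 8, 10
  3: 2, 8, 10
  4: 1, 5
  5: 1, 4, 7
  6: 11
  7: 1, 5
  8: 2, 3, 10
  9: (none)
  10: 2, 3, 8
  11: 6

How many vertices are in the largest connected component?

9 is isolated — a component by itself.
Starting from 6 we can reach 6, 11. That is one component of size 2.
Starting from 1 we can reach 1, 4, 5, 7. That is one component of size 4.
Starting from 2 we can reach 2, 3, 8, 10. That is one component of size 4.
The largest has 4 vertices.

4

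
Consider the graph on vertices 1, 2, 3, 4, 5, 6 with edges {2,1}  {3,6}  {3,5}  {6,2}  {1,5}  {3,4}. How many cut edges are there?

The edges on the cycle 3-6-2-1-5-3 are not bridges since each lies on that cycle.
But removing 3-4 disconnects 3 from 4 — this is a bridge.

1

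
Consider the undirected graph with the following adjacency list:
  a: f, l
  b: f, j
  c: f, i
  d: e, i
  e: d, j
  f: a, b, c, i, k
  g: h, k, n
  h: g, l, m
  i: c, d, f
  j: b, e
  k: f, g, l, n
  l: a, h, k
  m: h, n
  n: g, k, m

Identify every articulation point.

f

Removing f increases the component count from 1 to 2, so f is a cut vertex.
By contrast removing c leaves 1 component; it is not a cut vertex. No other vertex is a cut vertex either.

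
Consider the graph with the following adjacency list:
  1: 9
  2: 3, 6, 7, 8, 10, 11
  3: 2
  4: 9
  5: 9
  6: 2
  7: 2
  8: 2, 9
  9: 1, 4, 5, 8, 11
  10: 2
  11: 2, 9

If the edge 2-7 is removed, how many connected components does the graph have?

Before removal there is 1 component.
2-7 is a bridge — removing it separates 2's side from 7's side.
After removal: 2 components.

2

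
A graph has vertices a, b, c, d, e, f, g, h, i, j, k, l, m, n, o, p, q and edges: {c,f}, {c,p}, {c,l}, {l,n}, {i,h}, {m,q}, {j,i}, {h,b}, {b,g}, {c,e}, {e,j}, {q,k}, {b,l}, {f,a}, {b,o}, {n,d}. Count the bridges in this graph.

9

The edges on the cycle c-e-j-i-h-b-l-c are not bridges since each lies on that cycle.
But removing l - n disconnects l from n; removing g - b disconnects g from b; removing d - n disconnects d from n; removing k - q disconnects k from q — these are bridges.
In total 9 edges are bridges.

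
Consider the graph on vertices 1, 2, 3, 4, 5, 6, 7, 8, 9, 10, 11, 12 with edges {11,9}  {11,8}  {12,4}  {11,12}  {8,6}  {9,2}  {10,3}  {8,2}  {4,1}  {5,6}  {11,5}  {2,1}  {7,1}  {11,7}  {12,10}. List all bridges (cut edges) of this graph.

The edges on the cycle 11-12-4-1-2-9-11 are not bridges since each lies on that cycle.
But removing 12–10 disconnects 12 from 10; removing 10–3 disconnects 10 from 3 — these are bridges.

10-12, 10-3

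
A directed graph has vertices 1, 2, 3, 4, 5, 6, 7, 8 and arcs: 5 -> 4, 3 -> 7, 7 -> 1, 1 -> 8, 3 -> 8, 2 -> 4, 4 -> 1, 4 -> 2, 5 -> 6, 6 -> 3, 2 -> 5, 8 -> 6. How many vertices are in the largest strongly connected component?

5

{1, 3, 6, 7, 8} are all mutually reachable — one SCC of size 5.
{2, 4, 5} are all mutually reachable — one SCC of size 3.
The largest has 5 vertices.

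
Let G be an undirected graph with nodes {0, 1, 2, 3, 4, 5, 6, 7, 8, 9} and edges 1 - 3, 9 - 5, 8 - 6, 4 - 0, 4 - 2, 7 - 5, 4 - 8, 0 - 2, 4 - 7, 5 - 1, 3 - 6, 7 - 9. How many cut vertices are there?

1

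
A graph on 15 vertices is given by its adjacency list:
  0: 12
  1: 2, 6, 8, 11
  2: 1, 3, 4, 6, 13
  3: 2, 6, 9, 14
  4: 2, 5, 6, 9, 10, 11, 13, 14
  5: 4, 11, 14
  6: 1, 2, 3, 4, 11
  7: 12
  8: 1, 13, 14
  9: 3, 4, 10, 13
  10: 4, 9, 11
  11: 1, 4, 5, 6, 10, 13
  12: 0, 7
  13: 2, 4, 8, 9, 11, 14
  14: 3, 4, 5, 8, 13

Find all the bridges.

0-12, 12-7

The edges on the cycle 3-6-1-2-3 are not bridges since each lies on that cycle.
But removing 12-0 disconnects 12 from 0; removing 7-12 disconnects 7 from 12 — these are bridges.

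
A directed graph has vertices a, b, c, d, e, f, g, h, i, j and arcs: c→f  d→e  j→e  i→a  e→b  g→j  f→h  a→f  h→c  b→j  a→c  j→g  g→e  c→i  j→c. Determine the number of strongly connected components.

{a, c, f, h, i} are all mutually reachable — one SCC of size 5.
{b, e, g, j} are all mutually reachable — one SCC of size 4.
{d} is an SCC by itself.
That gives 3 strongly connected components.

3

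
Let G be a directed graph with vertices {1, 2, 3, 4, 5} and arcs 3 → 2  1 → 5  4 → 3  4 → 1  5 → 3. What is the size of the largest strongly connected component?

{3} is an SCC by itself.
{1} is an SCC by itself.
{5} is an SCC by itself.
{2} is an SCC by itself.
{4} is an SCC by itself.
The largest has 1 vertex.

1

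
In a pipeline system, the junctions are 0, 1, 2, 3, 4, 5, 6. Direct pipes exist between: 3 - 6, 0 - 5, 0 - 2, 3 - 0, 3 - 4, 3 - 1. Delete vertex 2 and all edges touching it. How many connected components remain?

1

With 2 gone, the remaining components are: {0, 1, 3, 4, 5, 6}.
That is 1 component.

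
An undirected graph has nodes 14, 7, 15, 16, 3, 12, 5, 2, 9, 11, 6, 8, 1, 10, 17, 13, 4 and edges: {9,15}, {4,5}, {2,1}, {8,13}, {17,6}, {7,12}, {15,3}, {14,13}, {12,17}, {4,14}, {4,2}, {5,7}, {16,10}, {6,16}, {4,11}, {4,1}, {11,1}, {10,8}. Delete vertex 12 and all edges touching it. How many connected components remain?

2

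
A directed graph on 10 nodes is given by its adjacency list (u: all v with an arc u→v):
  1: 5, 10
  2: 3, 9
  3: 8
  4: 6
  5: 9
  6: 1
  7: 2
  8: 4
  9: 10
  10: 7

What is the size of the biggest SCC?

{1, 2, 3, 4, 5, 6, 7, 8, 9, 10} are all mutually reachable — one SCC of size 10.
The largest has 10 vertices.

10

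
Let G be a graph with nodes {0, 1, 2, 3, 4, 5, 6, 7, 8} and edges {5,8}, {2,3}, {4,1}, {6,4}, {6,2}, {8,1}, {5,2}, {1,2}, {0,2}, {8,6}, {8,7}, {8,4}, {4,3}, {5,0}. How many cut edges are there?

The edges on the cycle 8-6-4-8 are not bridges since each lies on that cycle.
But removing 8-7 disconnects 8 from 7 — this is a bridge.

1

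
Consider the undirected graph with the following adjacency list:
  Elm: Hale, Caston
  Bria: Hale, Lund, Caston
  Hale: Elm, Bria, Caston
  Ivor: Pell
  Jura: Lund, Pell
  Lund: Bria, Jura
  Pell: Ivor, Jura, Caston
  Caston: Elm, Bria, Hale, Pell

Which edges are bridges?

Ivor-Pell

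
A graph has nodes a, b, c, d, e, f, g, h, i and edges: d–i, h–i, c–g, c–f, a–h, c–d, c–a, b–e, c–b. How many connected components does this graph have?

1

Starting from a we can reach a, b, c, d, e, f, g, h, i. That is one component of size 9.
Total: 1 component.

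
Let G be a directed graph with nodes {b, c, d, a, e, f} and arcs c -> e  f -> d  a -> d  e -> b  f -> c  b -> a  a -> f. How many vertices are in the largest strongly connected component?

5

{a, b, c, e, f} are all mutually reachable — one SCC of size 5.
{d} is an SCC by itself.
The largest has 5 vertices.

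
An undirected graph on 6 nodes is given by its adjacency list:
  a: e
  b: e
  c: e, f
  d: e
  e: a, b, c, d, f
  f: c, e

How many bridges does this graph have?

The edges on the cycle e-c-f-e are not bridges since each lies on that cycle.
But removing b-e disconnects b from e; removing e-a disconnects e from a; removing e-d disconnects e from d — these are bridges.
That makes 3 bridges.

3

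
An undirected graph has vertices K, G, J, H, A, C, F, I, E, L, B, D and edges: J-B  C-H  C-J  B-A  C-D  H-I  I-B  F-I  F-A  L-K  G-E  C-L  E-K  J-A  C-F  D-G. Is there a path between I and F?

From I we can reach A, B, C, D, E, F, G, H, I, J, K, L, which includes F.

Yes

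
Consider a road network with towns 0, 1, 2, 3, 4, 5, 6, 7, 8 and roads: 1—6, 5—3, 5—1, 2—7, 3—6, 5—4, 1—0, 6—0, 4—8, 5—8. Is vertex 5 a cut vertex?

Deleting 5 raises the number of components from 2 to 3, so 5 is a cut vertex.

Yes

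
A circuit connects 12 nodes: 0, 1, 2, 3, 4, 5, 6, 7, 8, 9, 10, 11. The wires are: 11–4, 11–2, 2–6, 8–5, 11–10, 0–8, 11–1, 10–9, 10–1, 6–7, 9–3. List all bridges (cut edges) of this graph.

0-8, 10-9, 11-2, 11-4, 2-6, 3-9, 5-8, 6-7

The edges on the cycle 11-10-1-11 are not bridges since each lies on that cycle.
But removing 2–6 disconnects 2 from 6; removing 6–7 disconnects 6 from 7; removing 0–8 disconnects 0 from 8; removing 11–2 disconnects 11 from 2 — these are bridges.
In total 8 edges are bridges.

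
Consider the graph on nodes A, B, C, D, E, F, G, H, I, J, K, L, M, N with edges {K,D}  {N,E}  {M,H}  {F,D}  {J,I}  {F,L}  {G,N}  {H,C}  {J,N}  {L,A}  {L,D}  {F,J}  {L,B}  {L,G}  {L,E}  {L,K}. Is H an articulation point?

Deleting H raises the number of components from 2 to 3, so H is a cut vertex.

Yes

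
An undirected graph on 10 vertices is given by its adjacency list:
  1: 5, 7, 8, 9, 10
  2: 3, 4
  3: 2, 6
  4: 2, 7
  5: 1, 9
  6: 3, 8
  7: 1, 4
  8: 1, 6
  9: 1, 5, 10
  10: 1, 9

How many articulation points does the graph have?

1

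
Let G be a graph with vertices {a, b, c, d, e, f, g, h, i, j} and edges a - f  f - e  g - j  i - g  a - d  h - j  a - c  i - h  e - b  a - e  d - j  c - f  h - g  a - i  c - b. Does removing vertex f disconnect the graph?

No

Deleting f leaves 1 component (was 1) (its neighbors a, c, e remain connected to each other), so f is not a cut vertex.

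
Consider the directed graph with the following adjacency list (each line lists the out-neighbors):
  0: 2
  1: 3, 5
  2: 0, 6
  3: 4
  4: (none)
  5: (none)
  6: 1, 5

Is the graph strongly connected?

No

There is no directed path from 5 to 2, so the graph is not strongly connected.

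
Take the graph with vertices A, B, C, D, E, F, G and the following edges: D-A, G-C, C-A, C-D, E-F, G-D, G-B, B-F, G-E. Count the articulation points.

Removing G increases the component count from 1 to 2, so G is a cut vertex.
By contrast removing F leaves 1 component; it is not a cut vertex. No other vertex is a cut vertex either.

1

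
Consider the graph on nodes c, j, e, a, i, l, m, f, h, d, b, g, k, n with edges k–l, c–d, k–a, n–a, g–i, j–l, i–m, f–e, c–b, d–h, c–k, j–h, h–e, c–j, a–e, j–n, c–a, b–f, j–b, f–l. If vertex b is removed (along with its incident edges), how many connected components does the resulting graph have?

With b gone, the remaining components are: {g, i, m}; {a, c, d, e, f, h, j, k, l, n}.
That is 2 components.

2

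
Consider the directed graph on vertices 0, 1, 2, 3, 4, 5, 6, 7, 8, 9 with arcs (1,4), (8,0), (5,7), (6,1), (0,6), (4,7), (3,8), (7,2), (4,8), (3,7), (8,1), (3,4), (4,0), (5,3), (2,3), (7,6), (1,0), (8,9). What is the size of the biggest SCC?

8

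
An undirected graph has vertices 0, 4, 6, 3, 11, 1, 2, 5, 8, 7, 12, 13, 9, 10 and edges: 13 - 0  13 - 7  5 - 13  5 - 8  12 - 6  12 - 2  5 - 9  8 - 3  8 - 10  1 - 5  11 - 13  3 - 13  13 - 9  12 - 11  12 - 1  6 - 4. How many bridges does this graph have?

The edges on the cycle 12-11-13-5-1-12 are not bridges since each lies on that cycle.
But removing 10 - 8 disconnects 10 from 8; removing 4 - 6 disconnects 4 from 6; removing 12 - 6 disconnects 12 from 6; removing 7 - 13 disconnects 7 from 13 — these are bridges.
In total 6 edges are bridges.

6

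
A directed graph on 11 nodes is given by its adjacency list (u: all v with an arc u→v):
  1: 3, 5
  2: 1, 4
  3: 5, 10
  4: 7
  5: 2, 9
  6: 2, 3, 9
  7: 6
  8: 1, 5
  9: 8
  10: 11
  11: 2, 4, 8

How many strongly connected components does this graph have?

{1, 2, 3, 4, 5, 6, 7, 8, 9, 10, 11} are all mutually reachable — one SCC of size 11.
That gives 1 strongly connected component.

1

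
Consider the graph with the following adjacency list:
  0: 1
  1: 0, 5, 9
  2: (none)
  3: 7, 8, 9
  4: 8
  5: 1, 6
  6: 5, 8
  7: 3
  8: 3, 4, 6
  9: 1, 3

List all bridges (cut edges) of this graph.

0-1, 3-7, 4-8

The edges on the cycle 5-6-8-3-9-1-5 are not bridges since each lies on that cycle.
But removing 7-3 disconnects 7 from 3; removing 1-0 disconnects 1 from 0; removing 8-4 disconnects 8 from 4 — these are bridges.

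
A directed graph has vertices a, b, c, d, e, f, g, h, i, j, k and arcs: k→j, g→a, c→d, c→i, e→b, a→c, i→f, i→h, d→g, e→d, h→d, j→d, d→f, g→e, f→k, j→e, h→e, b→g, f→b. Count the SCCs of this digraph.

{a, b, c, d, e, f, g, h, i, j, k} are all mutually reachable — one SCC of size 11.
That gives 1 strongly connected component.

1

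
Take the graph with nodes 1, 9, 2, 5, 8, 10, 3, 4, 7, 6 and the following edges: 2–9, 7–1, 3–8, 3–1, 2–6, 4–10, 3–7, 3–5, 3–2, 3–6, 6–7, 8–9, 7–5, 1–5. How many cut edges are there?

The edges on the cycle 3-2-6-3 are not bridges since each lies on that cycle.
But removing 4–10 disconnects 4 from 10 — this is a bridge.

1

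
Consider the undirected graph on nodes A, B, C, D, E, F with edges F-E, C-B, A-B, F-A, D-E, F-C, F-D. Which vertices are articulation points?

F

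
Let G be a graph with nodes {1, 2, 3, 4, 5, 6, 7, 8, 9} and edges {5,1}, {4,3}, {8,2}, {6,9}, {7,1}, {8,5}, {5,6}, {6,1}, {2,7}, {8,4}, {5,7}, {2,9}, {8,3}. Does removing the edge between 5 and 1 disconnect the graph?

After removing 5 - 1, the path 5-7-1 still connects them, so the edge is not a bridge.

No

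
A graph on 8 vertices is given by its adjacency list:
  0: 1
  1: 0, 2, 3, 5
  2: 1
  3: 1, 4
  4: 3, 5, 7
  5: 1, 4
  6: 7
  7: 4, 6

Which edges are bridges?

The edges on the cycle 1-3-4-5-1 are not bridges since each lies on that cycle.
But removing 1-0 disconnects 1 from 0; removing 4-7 disconnects 4 from 7; removing 1-2 disconnects 1 from 2; removing 7-6 disconnects 7 from 6 — these are bridges.

0-1, 1-2, 4-7, 6-7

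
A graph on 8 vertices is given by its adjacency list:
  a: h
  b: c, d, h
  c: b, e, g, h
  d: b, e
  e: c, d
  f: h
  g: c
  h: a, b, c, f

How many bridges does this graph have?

The edges on the cycle c-b-d-e-c are not bridges since each lies on that cycle.
But removing c-g disconnects c from g; removing f-h disconnects f from h; removing a-h disconnects a from h — these are bridges.
That makes 3 bridges.

3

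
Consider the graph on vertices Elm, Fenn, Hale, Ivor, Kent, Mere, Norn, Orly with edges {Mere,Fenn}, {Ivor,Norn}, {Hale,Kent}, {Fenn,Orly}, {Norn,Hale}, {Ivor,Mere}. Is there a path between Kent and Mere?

From Kent we can reach Fenn, Hale, Ivor, Kent, Mere, Norn, Orly, which includes Mere.

Yes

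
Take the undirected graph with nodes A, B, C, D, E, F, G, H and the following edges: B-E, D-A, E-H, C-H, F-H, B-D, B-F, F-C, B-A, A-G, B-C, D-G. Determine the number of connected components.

Starting from A we can reach A, B, C, D, E, F, G, H. That is one component of size 8.
Total: 1 component.

1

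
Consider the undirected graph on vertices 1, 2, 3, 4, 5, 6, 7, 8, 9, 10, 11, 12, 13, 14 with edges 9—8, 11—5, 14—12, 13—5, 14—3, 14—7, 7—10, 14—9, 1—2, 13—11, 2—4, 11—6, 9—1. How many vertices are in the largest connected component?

10

Starting from 5 we can reach 5, 6, 11, 13. That is one component of size 4.
Starting from 1 we can reach 1, 2, 3, 4, 7, 8, 9, 10, 12, 14. That is one component of size 10.
The largest has 10 vertices.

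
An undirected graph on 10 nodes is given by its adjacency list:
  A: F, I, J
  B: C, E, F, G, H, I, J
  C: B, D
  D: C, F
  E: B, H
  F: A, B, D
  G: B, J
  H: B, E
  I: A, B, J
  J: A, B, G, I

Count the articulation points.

1

Removing B increases the component count from 1 to 2, so B is a cut vertex.
By contrast removing H leaves 1 component; it is not a cut vertex. No other vertex is a cut vertex either.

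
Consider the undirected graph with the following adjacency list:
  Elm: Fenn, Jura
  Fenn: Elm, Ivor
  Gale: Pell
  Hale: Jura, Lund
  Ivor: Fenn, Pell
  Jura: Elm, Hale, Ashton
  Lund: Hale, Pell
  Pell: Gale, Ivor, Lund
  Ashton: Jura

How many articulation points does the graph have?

Removing Jura increases the component count from 1 to 2, so Jura is a cut vertex.
Removing Pell increases the component count from 1 to 2, so Pell is a cut vertex.
By contrast removing Lund leaves 1 component; it is not a cut vertex. No other vertex is a cut vertex either.

2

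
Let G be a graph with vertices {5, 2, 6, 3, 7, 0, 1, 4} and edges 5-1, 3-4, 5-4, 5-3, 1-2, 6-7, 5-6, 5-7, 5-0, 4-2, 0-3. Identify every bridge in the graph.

The edges on the cycle 5-6-7-5 are not bridges since each lies on that cycle.
Every edge lies on some cycle, so there are no bridges.

none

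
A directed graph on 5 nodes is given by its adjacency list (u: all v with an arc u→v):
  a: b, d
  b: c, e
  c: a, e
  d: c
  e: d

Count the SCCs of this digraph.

{a, b, c, d, e} are all mutually reachable — one SCC of size 5.
That gives 1 strongly connected component.

1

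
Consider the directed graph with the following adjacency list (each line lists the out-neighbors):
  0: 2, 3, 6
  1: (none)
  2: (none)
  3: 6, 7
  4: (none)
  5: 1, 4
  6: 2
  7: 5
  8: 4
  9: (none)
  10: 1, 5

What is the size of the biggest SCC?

{5} is an SCC by itself.
{8} is an SCC by itself.
{6} is an SCC by itself.
{3} is an SCC by itself.
{9} is an SCC by itself.
(and 6 more singleton SCCs)
The largest has 1 vertex.

1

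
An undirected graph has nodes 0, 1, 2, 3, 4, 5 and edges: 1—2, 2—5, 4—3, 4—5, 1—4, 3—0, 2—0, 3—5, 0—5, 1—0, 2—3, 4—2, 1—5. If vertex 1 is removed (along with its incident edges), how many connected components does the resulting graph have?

1

With 1 gone, the remaining components are: {0, 2, 3, 4, 5}.
That is 1 component.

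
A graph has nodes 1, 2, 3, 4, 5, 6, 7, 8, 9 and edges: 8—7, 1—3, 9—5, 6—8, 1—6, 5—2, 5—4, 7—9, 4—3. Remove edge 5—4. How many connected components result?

1

5 and 4 are still connected via 5-9-7-8-6-1-3-4, so the component count stays at 1.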